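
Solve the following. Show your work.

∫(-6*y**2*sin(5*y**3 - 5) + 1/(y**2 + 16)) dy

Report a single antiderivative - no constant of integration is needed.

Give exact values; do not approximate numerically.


Step 1. Rewrite: now ∫(-6*y**2*sin(5*y**3 - 5)) dy + ∫(1/(y**2 + 16)) dy.
Step 2. Substitute u = y**3 - 1, turning ∫(-6*y**2*sin(5*y**3 - 5)) dy into ∫(-2*sin(5*u)) du: now ∫(1/(y**2 + 16)) dy + ∫(-2*sin(5*u)) du.
Step 3. Evaluate the standard form: now 2*cos(5*u)/5 + ∫(1/(y**2 + 16)) dy.
Step 4. Substitute back u = y**3 - 1: now 2*cos(5*y**3 - 5)/5 + ∫(1/(y**2 + 16)) dy.
Step 5. Evaluate the standard form: now 2*cos(5*y**3 - 5)/5 + atan(y/4)/4.
Answer: 2*cos(5*y**3 - 5)/5 + atan(y/4)/4.


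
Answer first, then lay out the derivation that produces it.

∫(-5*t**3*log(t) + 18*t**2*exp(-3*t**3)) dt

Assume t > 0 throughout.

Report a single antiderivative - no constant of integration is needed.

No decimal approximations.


The answer is -5*t**4*log(t)/4 + 5*t**4/16 - 2*exp(-3*t**3).
Step 1. Rewrite: now ∫(18*t**2*exp(-3*t**3)) dt + ∫(-5*t**3*log(t)) dt.
Step 2. Integrate ∫(-5*t**3*log(t)) dt by parts with u = log(t), dv = (-5*t**3) dt, so v = -5*t**4/4 [assuming t > 0]: now -5*t**4*log(t)/4 + ∫(5*t**3/4) dt + ∫(18*t**2*exp(-3*t**3)) dt.
Step 3. Evaluate the standard form: now -5*t**4*log(t)/4 + 5*t**4/16 + ∫(18*t**2*exp(-3*t**3)) dt.
Step 4. Substitute u = t**3, turning ∫(18*t**2*exp(-3*t**3)) dt into ∫(6*exp(-3*u)) du: now -5*t**4*log(t)/4 + 5*t**4/16 + ∫(6*exp(-3*u)) du.
Step 5. Evaluate the standard form: now -5*t**4*log(t)/4 + 5*t**4/16 - 2*exp(-3*u).
Step 6. Substitute back u = t**3: now -5*t**4*log(t)/4 + 5*t**4/16 - 2*exp(-3*t**3).
Answer: -5*t**4*log(t)/4 + 5*t**4/16 - 2*exp(-3*t**3).


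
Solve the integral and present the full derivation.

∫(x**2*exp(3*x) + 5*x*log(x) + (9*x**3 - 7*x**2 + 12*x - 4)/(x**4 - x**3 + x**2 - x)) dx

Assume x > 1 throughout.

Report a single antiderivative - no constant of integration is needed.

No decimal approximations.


Step 1. Rewrite: now ∫(5*x*log(x)) dx + ∫(x**2*exp(3*x)) dx + ∫((9*x**3 - 7*x**2 + 12*x - 4)/(x**4 - x**3 + x**2 - x)) dx.
Step 2. Decompose ∫((9*x**3 - 7*x**2 + 12*x - 4)/(x**4 - x**3 + x**2 - x)) dx by partial fractions, (9*x**3 - 7*x**2 + 12*x - 4)/(x**4 - x**3 + x**2 - x) = -3/(x**2 + 1) + 5/(x - 1) + 4/x: now ∫(4/x) dx + ∫(5*x*log(x)) dx + ∫(x**2*exp(3*x)) dx + ∫(5/(x - 1)) dx + ∫(-3/(x**2 + 1)) dx.
Step 3. Evaluate the standard form [assuming x > 0]: now 4*log(x) + ∫(5*x*log(x)) dx + ∫(x**2*exp(3*x)) dx + ∫(5/(x - 1)) dx + ∫(-3/(x**2 + 1)) dx.
Step 4. Evaluate the standard form [assuming x > 1]: now 4*log(x) + 5*log(x - 1) + ∫(5*x*log(x)) dx + ∫(x**2*exp(3*x)) dx + ∫(-3/(x**2 + 1)) dx.
Step 5. Evaluate the standard form: now 4*log(x) + 5*log(x - 1) - 3*atan(x) + ∫(5*x*log(x)) dx + ∫(x**2*exp(3*x)) dx.
Step 6. Integrate ∫(5*x*log(x)) dx by parts with u = log(x), dv = (5*x) dx, so v = 5*x**2/2 [assuming x > 0]: now 5*x**2*log(x)/2 + 4*log(x) + 5*log(x - 1) - 3*atan(x) + ∫(-5*x/2) dx + ∫(x**2*exp(3*x)) dx.
Step 7. Evaluate the standard form: now 5*x**2*log(x)/2 - 5*x**2/4 + 4*log(x) + 5*log(x - 1) - 3*atan(x) + ∫(x**2*exp(3*x)) dx.
Step 8. Integrate ∫(x**2*exp(3*x)) dx by parts with u = x**2, dv = (exp(3*x)) dx, so v = exp(3*x)/3: now x**2*exp(3*x)/3 + 5*x**2*log(x)/2 - 5*x**2/4 + 4*log(x) + 5*log(x - 1) - 3*atan(x) + ∫(-2*x*exp(3*x)/3) dx.
Step 9. Integrate ∫(-2*x*exp(3*x)/3) dx by parts with u = x, dv = (-2*exp(3*x)/3) dx, so v = -2*exp(3*x)/9: now x**2*exp(3*x)/3 + 5*x**2*log(x)/2 - 5*x**2/4 - 2*x*exp(3*x)/9 + 4*log(x) + 5*log(x - 1) - 3*atan(x) + ∫(2*exp(3*x)/9) dx.
Step 10. Evaluate the standard form: now x**2*exp(3*x)/3 + 5*x**2*log(x)/2 - 5*x**2/4 - 2*x*exp(3*x)/9 + 2*exp(3*x)/27 + 4*log(x) + 5*log(x - 1) - 3*atan(x).
Answer: x**2*exp(3*x)/3 + 5*x**2*log(x)/2 - 5*x**2/4 - 2*x*exp(3*x)/9 + 2*exp(3*x)/27 + 4*log(x) + 5*log(x - 1) - 3*atan(x).


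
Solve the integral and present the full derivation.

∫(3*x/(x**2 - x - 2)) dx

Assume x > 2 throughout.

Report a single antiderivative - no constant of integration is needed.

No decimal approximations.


Step 1. Decompose ∫(3*x/(x**2 - x - 2)) dx by partial fractions, 3*x/(x**2 - x - 2) = 1/(x + 1) + 2/(x - 2): now ∫(2/(x - 2)) dx + ∫(1/(x + 1)) dx.
Step 2. Evaluate the standard form [assuming x > -1]: now log(x + 1) + ∫(2/(x - 2)) dx.
Step 3. Evaluate the standard form [assuming x > 2]: now 2*log(x - 2) + log(x + 1).
Answer: 2*log(x - 2) + log(x + 1).


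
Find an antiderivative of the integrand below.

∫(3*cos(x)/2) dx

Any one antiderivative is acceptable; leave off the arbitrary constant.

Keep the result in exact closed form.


Answer: 3*sin(x)/2.


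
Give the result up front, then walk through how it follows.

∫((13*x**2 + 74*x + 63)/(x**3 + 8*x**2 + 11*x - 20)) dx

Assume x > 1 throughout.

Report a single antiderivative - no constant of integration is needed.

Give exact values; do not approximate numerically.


The answer is 5*log(x - 1) + 5*log(x + 4) + 3*log(x + 5).
Step 1. Decompose ∫((13*x**2 + 74*x + 63)/(x**3 + 8*x**2 + 11*x - 20)) dx by partial fractions, (13*x**2 + 74*x + 63)/(x**3 + 8*x**2 + 11*x - 20) = 3/(x + 5) + 5/(x + 4) + 5/(x - 1): now ∫(5/(x - 1)) dx + ∫(5/(x + 4)) dx + ∫(3/(x + 5)) dx.
Step 2. Evaluate the standard form [assuming x > 1]: now 5*log(x - 1) + ∫(5/(x + 4)) dx + ∫(3/(x + 5)) dx.
Step 3. Evaluate the standard form [assuming x > -4]: now 5*log(x - 1) + 5*log(x + 4) + ∫(3/(x + 5)) dx.
Step 4. Evaluate the standard form [assuming x > -5]: now 5*log(x - 1) + 5*log(x + 4) + 3*log(x + 5).
Answer: 5*log(x - 1) + 5*log(x + 4) + 3*log(x + 5).


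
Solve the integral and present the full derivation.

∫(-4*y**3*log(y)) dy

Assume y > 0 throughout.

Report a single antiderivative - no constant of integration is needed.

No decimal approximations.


Step 1. Integrate ∫(-4*y**3*log(y)) dy by parts with u = log(y), dv = (-4*y**3) dy, so v = -y**4 [assuming y > 0]: now -y**4*log(y) + ∫(y**3) dy.
Step 2. Evaluate the standard form: now -y**4*log(y) + y**4/4.
Answer: -y**4*log(y) + y**4/4.


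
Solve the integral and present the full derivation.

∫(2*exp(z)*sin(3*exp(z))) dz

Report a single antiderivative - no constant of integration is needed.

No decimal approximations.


Step 1. Substitute u = exp(z), turning ∫(2*exp(z)*sin(3*exp(z))) dz into ∫(2*sin(3*u)) du: now ∫(2*sin(3*u)) du.
Step 2. Evaluate the standard form: now -2*cos(3*u)/3.
Step 3. Substitute back u = exp(z): now -2*cos(3*exp(z))/3.
Answer: -2*cos(3*exp(z))/3.


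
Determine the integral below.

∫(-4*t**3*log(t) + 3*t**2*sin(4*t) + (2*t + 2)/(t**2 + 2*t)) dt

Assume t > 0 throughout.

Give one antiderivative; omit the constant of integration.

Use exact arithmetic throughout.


Answer: -t**4*log(t) + t**4/4 - 3*t**2*cos(4*t)/4 + 3*t*sin(4*t)/8 + log(t) + log(t + 2) + 3*cos(4*t)/32.


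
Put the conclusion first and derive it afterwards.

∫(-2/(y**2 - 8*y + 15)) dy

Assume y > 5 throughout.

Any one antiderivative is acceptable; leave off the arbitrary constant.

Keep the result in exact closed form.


The answer is -log(y - 5) + log(y - 3).
Step 1. Decompose ∫(-2/(y**2 - 8*y + 15)) dy by partial fractions, -2/(y**2 - 8*y + 15) = 1/(y - 3) - 1/(y - 5): now ∫(-1/(y - 5)) dy + ∫(1/(y - 3)) dy.
Step 2. Evaluate the standard form [assuming y > 3]: now log(y - 3) + ∫(-1/(y - 5)) dy.
Step 3. Evaluate the standard form [assuming y > 5]: now -log(y - 5) + log(y - 3).
Answer: -log(y - 5) + log(y - 3).


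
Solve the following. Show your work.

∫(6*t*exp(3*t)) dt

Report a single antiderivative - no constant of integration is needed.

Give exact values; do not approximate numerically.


Step 1. Integrate ∫(6*t*exp(3*t)) dt by parts with u = t, dv = (6*exp(3*t)) dt, so v = 2*exp(3*t): now 2*t*exp(3*t) + ∫(-2*exp(3*t)) dt.
Step 2. Evaluate the standard form: now 2*t*exp(3*t) - 2*exp(3*t)/3.
Answer: 2*t*exp(3*t) - 2*exp(3*t)/3.


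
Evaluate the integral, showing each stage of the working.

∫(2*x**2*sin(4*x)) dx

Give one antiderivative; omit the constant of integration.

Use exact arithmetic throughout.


Step 1. Integrate ∫(2*x**2*sin(4*x)) dx by parts with u = x**2, dv = (2*sin(4*x)) dx, so v = -cos(4*x)/2: now -x**2*cos(4*x)/2 + ∫(x*cos(4*x)) dx.
Step 2. Integrate ∫(x*cos(4*x)) dx by parts with u = x, dv = (cos(4*x)) dx, so v = sin(4*x)/4: now -x**2*cos(4*x)/2 + x*sin(4*x)/4 + ∫(-sin(4*x)/4) dx.
Step 3. Evaluate the standard form: now -x**2*cos(4*x)/2 + x*sin(4*x)/4 + cos(4*x)/16.
Answer: -x**2*cos(4*x)/2 + x*sin(4*x)/4 + cos(4*x)/16.


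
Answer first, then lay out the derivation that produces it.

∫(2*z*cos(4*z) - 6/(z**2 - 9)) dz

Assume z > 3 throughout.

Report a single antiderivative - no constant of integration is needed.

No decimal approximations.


The answer is z*sin(4*z)/2 - log(z - 3) + log(z + 3) + cos(4*z)/8.
Step 1. Rewrite: now ∫(2*z*cos(4*z)) dz + ∫(-6/(z**2 - 9)) dz.
Step 2. Integrate ∫(2*z*cos(4*z)) dz by parts with u = z, dv = (2*cos(4*z)) dz, so v = sin(4*z)/2: now z*sin(4*z)/2 + ∫(-6/(z**2 - 9)) dz + ∫(-sin(4*z)/2) dz.
Step 3. Evaluate the standard form: now z*sin(4*z)/2 + cos(4*z)/8 + ∫(-6/(z**2 - 9)) dz.
Step 4. Decompose ∫(-6/(z**2 - 9)) dz by partial fractions, -6/(z**2 - 9) = 1/(z + 3) - 1/(z - 3): now z*sin(4*z)/2 + cos(4*z)/8 + ∫(-1/(z - 3)) dz + ∫(1/(z + 3)) dz.
Step 5. Evaluate the standard form [assuming z > 3]: now z*sin(4*z)/2 - log(z - 3) + cos(4*z)/8 + ∫(1/(z + 3)) dz.
Step 6. Evaluate the standard form [assuming z > -3]: now z*sin(4*z)/2 - log(z - 3) + log(z + 3) + cos(4*z)/8.
Answer: z*sin(4*z)/2 - log(z - 3) + log(z + 3) + cos(4*z)/8.


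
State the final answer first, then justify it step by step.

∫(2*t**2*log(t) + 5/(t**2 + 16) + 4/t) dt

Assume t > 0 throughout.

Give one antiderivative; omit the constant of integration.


The answer is 2*t**3*log(t)/3 - 2*t**3/9 + 4*log(t) + 5*atan(t/4)/4.
Step 1. Rewrite: now ∫(4/t) dt + ∫(2*t**2*log(t)) dt + ∫(5/(t**2 + 16)) dt.
Step 2. Evaluate the standard form: now 5*atan(t/4)/4 + ∫(4/t) dt + ∫(2*t**2*log(t)) dt.
Step 3. Evaluate the standard form [assuming t > 0]: now 4*log(t) + 5*atan(t/4)/4 + ∫(2*t**2*log(t)) dt.
Step 4. Integrate ∫(2*t**2*log(t)) dt by parts with u = log(t), dv = (2*t**2) dt, so v = 2*t**3/3 [assuming t > 0]: now 2*t**3*log(t)/3 + 4*log(t) + 5*atan(t/4)/4 + ∫(-2*t**2/3) dt.
Step 5. Evaluate the standard form: now 2*t**3*log(t)/3 - 2*t**3/9 + 4*log(t) + 5*atan(t/4)/4.
Answer: 2*t**3*log(t)/3 - 2*t**3/9 + 4*log(t) + 5*atan(t/4)/4.


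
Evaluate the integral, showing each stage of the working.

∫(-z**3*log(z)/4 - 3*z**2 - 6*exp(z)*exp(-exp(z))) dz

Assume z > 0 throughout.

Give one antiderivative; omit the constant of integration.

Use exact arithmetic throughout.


Step 1. Rewrite: now ∫(-3*z**2) dz + ∫(-z**3*log(z)/4) dz + ∫(-6*exp(z)*exp(-exp(z))) dz.
Step 2. Substitute u = exp(z), turning ∫(-6*exp(z)*exp(-exp(z))) dz into ∫(-6*exp(-u)) du: now ∫(-3*z**2) dz + ∫(-z**3*log(z)/4) dz + ∫(-6*exp(-u)) du.
Step 3. Evaluate the standard form: now ∫(-3*z**2) dz + ∫(-z**3*log(z)/4) dz + 6*exp(-u).
Step 4. Substitute back u = exp(z): now ∫(-3*z**2) dz + ∫(-z**3*log(z)/4) dz + 6*exp(-exp(z)).
Step 5. Evaluate the standard form: now -z**3 + ∫(-z**3*log(z)/4) dz + 6*exp(-exp(z)).
Step 6. Integrate ∫(-z**3*log(z)/4) dz by parts with u = log(z), dv = (-z**3/4) dz, so v = -z**4/16 [assuming z > 0]: now -z**4*log(z)/16 - z**3 + ∫(z**3/16) dz + 6*exp(-exp(z)).
Step 7. Evaluate the standard form: now -z**4*log(z)/16 + z**4/64 - z**3 + 6*exp(-exp(z)).
Answer: -z**4*log(z)/16 + z**4/64 - z**3 + 6*exp(-exp(z)).


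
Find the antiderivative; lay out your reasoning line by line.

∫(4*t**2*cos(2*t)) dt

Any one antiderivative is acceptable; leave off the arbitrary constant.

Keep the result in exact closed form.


Step 1. Integrate ∫(4*t**2*cos(2*t)) dt by parts with u = t**2, dv = (4*cos(2*t)) dt, so v = 2*sin(2*t): now 2*t**2*sin(2*t) + ∫(-4*t*sin(2*t)) dt.
Step 2. Integrate ∫(-4*t*sin(2*t)) dt by parts with u = t, dv = (-4*sin(2*t)) dt, so v = 2*cos(2*t): now 2*t**2*sin(2*t) + 2*t*cos(2*t) + ∫(-2*cos(2*t)) dt.
Step 3. Evaluate the standard form: now 2*t**2*sin(2*t) + 2*t*cos(2*t) - sin(2*t).
Answer: 2*t**2*sin(2*t) + 2*t*cos(2*t) - sin(2*t).


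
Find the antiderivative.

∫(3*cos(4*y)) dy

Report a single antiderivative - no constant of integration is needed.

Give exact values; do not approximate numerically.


Answer: 3*sin(4*y)/4.


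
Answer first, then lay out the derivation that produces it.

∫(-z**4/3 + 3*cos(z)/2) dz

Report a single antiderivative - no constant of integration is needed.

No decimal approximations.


The answer is -z**5/15 + 3*sin(z)/2.
Step 1. Rewrite: now ∫(-z**4/3) dz + ∫(3*cos(z)/2) dz.
Step 2. Evaluate the standard form: now -z**5/15 + ∫(3*cos(z)/2) dz.
Step 3. Evaluate the standard form: now -z**5/15 + 3*sin(z)/2.
Answer: -z**5/15 + 3*sin(z)/2.


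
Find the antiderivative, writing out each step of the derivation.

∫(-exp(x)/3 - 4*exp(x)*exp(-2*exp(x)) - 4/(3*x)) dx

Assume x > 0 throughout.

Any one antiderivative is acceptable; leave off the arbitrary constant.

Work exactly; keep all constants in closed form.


Step 1. Rewrite: now ∫(-4/(3*x)) dx + ∫(-4*exp(x)*exp(-2*exp(x))) dx + ∫(-exp(x)/3) dx.
Step 2. Substitute u = exp(x), turning ∫(-4*exp(x)*exp(-2*exp(x))) dx into ∫(-4*exp(-2*u)) du: now ∫(-4/(3*x)) dx + ∫(-4*exp(-2*u)) du + ∫(-exp(x)/3) dx.
Step 3. Evaluate the standard form: now ∫(-4/(3*x)) dx + ∫(-exp(x)/3) dx + 2*exp(-2*u).
Step 4. Substitute back u = exp(x): now ∫(-4/(3*x)) dx + ∫(-exp(x)/3) dx + 2*exp(-2*exp(x)).
Step 5. Evaluate the standard form [assuming x > 0]: now -4*log(x)/3 + ∫(-exp(x)/3) dx + 2*exp(-2*exp(x)).
Step 6. Evaluate the standard form: now -exp(x)/3 - 4*log(x)/3 + 2*exp(-2*exp(x)).
Answer: -exp(x)/3 - 4*log(x)/3 + 2*exp(-2*exp(x)).


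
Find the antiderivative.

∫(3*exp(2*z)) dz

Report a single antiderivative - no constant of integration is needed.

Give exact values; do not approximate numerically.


Answer: 3*exp(2*z)/2.


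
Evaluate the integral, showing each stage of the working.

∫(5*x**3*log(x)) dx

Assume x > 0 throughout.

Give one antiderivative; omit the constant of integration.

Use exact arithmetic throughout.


Step 1. Integrate ∫(5*x**3*log(x)) dx by parts with u = log(x), dv = (5*x**3) dx, so v = 5*x**4/4 [assuming x > 0]: now 5*x**4*log(x)/4 + ∫(-5*x**3/4) dx.
Step 2. Evaluate the standard form: now 5*x**4*log(x)/4 - 5*x**4/16.
Answer: 5*x**4*log(x)/4 - 5*x**4/16.


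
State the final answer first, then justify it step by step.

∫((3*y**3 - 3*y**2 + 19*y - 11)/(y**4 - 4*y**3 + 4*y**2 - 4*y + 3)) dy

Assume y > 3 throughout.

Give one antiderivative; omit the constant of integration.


The answer is 5*log(y - 3) - 2*log(y - 1) - 4*atan(y).
Step 1. Decompose ∫((3*y**3 - 3*y**2 + 19*y - 11)/(y**4 - 4*y**3 + 4*y**2 - 4*y + 3)) dy by partial fractions, (3*y**3 - 3*y**2 + 19*y - 11)/(y**4 - 4*y**3 + 4*y**2 - 4*y + 3) = -4/(y**2 + 1) - 2/(y - 1) + 5/(y - 3): now ∫(5/(y - 3)) dy + ∫(-2/(y - 1)) dy + ∫(-4/(y**2 + 1)) dy.
Step 2. Evaluate the standard form [assuming y > 1]: now -2*log(y - 1) + ∫(5/(y - 3)) dy + ∫(-4/(y**2 + 1)) dy.
Step 3. Evaluate the standard form [assuming y > 3]: now 5*log(y - 3) - 2*log(y - 1) + ∫(-4/(y**2 + 1)) dy.
Step 4. Evaluate the standard form: now 5*log(y - 3) - 2*log(y - 1) - 4*atan(y).
Answer: 5*log(y - 3) - 2*log(y - 1) - 4*atan(y).


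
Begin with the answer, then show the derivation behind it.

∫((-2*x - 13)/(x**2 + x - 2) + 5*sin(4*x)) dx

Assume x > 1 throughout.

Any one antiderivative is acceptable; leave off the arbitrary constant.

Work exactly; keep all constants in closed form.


The answer is -5*log(x - 1) + 3*log(x + 2) - 5*cos(4*x)/4.
Step 1. Rewrite: now ∫((-2*x - 13)/(x**2 + x - 2)) dx + ∫(5*sin(4*x)) dx.
Step 2. Decompose ∫((-2*x - 13)/(x**2 + x - 2)) dx by partial fractions, (-2*x - 13)/(x**2 + x - 2) = 3/(x + 2) - 5/(x - 1): now ∫(-5/(x - 1)) dx + ∫(3/(x + 2)) dx + ∫(5*sin(4*x)) dx.
Step 3. Evaluate the standard form [assuming x > -2]: now 3*log(x + 2) + ∫(-5/(x - 1)) dx + ∫(5*sin(4*x)) dx.
Step 4. Evaluate the standard form [assuming x > 1]: now -5*log(x - 1) + 3*log(x + 2) + ∫(5*sin(4*x)) dx.
Step 5. Evaluate the standard form: now -5*log(x - 1) + 3*log(x + 2) - 5*cos(4*x)/4.
Answer: -5*log(x - 1) + 3*log(x + 2) - 5*cos(4*x)/4.


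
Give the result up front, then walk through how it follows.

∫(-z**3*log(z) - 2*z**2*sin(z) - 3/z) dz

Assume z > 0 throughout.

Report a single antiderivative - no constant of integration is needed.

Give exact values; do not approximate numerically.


The answer is -z**4*log(z)/4 + z**4/16 + 2*z**2*cos(z) - 4*z*sin(z) - 3*log(z) - 4*cos(z).
Step 1. Rewrite: now ∫(-3/z) dz + ∫(-2*z**2*sin(z)) dz + ∫(-z**3*log(z)) dz.
Step 2. Evaluate the standard form [assuming z > 0]: now -3*log(z) + ∫(-2*z**2*sin(z)) dz + ∫(-z**3*log(z)) dz.
Step 3. Integrate ∫(-2*z**2*sin(z)) dz by parts with u = z**2, dv = (-2*sin(z)) dz, so v = 2*cos(z): now 2*z**2*cos(z) - 3*log(z) + ∫(-4*z*cos(z)) dz + ∫(-z**3*log(z)) dz.
Step 4. Integrate ∫(-4*z*cos(z)) dz by parts with u = z, dv = (-4*cos(z)) dz, so v = -4*sin(z): now 2*z**2*cos(z) - 4*z*sin(z) - 3*log(z) + ∫(-z**3*log(z)) dz + ∫(4*sin(z)) dz.
Step 5. Evaluate the standard form: now 2*z**2*cos(z) - 4*z*sin(z) - 3*log(z) - 4*cos(z) + ∫(-z**3*log(z)) dz.
Step 6. Integrate ∫(-z**3*log(z)) dz by parts with u = log(z), dv = (-z**3) dz, so v = -z**4/4 [assuming z > 0]: now -z**4*log(z)/4 + 2*z**2*cos(z) - 4*z*sin(z) - 3*log(z) - 4*cos(z) + ∫(z**3/4) dz.
Step 7. Evaluate the standard form: now -z**4*log(z)/4 + z**4/16 + 2*z**2*cos(z) - 4*z*sin(z) - 3*log(z) - 4*cos(z).
Answer: -z**4*log(z)/4 + z**4/16 + 2*z**2*cos(z) - 4*z*sin(z) - 3*log(z) - 4*cos(z).


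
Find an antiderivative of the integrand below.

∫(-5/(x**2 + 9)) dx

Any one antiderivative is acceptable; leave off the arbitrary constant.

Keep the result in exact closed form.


Answer: -5*atan(x/3)/3.


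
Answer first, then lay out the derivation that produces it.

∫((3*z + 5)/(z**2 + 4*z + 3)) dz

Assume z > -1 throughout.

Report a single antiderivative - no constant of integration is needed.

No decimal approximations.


The answer is log(z + 1) + 2*log(z + 3).
Step 1. Decompose ∫((3*z + 5)/(z**2 + 4*z + 3)) dz by partial fractions, (3*z + 5)/(z**2 + 4*z + 3) = 2/(z + 3) + 1/(z + 1): now ∫(1/(z + 1)) dz + ∫(2/(z + 3)) dz.
Step 2. Evaluate the standard form [assuming z > -1]: now log(z + 1) + ∫(2/(z + 3)) dz.
Step 3. Evaluate the standard form [assuming z > -3]: now log(z + 1) + 2*log(z + 3).
Answer: log(z + 1) + 2*log(z + 3).


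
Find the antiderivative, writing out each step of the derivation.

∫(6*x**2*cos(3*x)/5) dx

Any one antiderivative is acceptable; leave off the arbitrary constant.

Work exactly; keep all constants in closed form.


Step 1. Integrate ∫(6*x**2*cos(3*x)/5) dx by parts with u = x**2, dv = (6*cos(3*x)/5) dx, so v = 2*sin(3*x)/5: now 2*x**2*sin(3*x)/5 + ∫(-4*x*sin(3*x)/5) dx.
Step 2. Integrate ∫(-4*x*sin(3*x)/5) dx by parts with u = x, dv = (-4*sin(3*x)/5) dx, so v = 4*cos(3*x)/15: now 2*x**2*sin(3*x)/5 + 4*x*cos(3*x)/15 + ∫(-4*cos(3*x)/15) dx.
Step 3. Evaluate the standard form: now 2*x**2*sin(3*x)/5 + 4*x*cos(3*x)/15 - 4*sin(3*x)/45.
Answer: 2*x**2*sin(3*x)/5 + 4*x*cos(3*x)/15 - 4*sin(3*x)/45.


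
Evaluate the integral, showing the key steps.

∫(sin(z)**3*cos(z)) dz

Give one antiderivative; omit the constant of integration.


Step 1. Substitute u = sin(z), turning ∫(sin(z)**3*cos(z)) dz into ∫(u**3) du: now ∫(u**3) du.
Step 2. Evaluate the standard form: now u**4/4.
Step 3. Substitute back u = sin(z): now sin(z)**4/4.
Answer: sin(z)**4/4.


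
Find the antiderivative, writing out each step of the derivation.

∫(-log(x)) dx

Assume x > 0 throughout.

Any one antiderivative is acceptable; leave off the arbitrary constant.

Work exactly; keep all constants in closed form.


Step 1. Integrate ∫(-log(x)) dx by parts with u = log(x), dv = (-1) dx, so v = -x [assuming x > 0]: now -x*log(x) + ∫(1) dx.
Step 2. Evaluate the standard form: now -x*log(x) + x.
Answer: -x*log(x) + x.


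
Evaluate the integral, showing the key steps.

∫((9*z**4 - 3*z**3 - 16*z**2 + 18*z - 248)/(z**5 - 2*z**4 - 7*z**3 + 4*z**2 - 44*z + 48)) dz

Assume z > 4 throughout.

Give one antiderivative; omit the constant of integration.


Step 1. Decompose ∫((9*z**4 - 3*z**3 - 16*z**2 + 18*z - 248)/(z**5 - 2*z**4 - 7*z**3 + 4*z**2 - 44*z + 48)) dz by partial fractions, (9*z**4 - 3*z**3 - 16*z**2 + 18*z - 248)/(z**5 - 2*z**4 - 7*z**3 + 4*z**2 - 44*z + 48) = -2/(z**2 + 4) + 1/(z + 3) + 4/(z - 1) + 4/(z - 4): now ∫(4/(z - 4)) dz + ∫(4/(z - 1)) dz + ∫(1/(z + 3)) dz + ∫(-2/(z**2 + 4)) dz.
Step 2. Evaluate the standard form [assuming z > 1]: now 4*log(z - 1) + ∫(4/(z - 4)) dz + ∫(1/(z + 3)) dz + ∫(-2/(z**2 + 4)) dz.
Step 3. Evaluate the standard form [assuming z > -3]: now 4*log(z - 1) + log(z + 3) + ∫(4/(z - 4)) dz + ∫(-2/(z**2 + 4)) dz.
Step 4. Evaluate the standard form [assuming z > 4]: now 4*log(z - 4) + 4*log(z - 1) + log(z + 3) + ∫(-2/(z**2 + 4)) dz.
Step 5. Evaluate the standard form: now 4*log(z - 4) + 4*log(z - 1) + log(z + 3) - atan(z/2).
Answer: 4*log(z - 4) + 4*log(z - 1) + log(z + 3) - atan(z/2).


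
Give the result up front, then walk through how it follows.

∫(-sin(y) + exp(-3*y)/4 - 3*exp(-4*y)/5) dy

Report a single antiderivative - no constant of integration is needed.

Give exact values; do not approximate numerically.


The answer is cos(y) - exp(-3*y)/12 + 3*exp(-4*y)/20.
Step 1. Rewrite: now ∫(-3*exp(-4*y)/5) dy + ∫(exp(-3*y)/4) dy + ∫(-sin(y)) dy.
Step 2. Evaluate the standard form: now cos(y) + ∫(-3*exp(-4*y)/5) dy + ∫(exp(-3*y)/4) dy.
Step 3. Evaluate the standard form: now cos(y) + ∫(exp(-3*y)/4) dy + 3*exp(-4*y)/20.
Step 4. Evaluate the standard form: now cos(y) - exp(-3*y)/12 + 3*exp(-4*y)/20.
Answer: cos(y) - exp(-3*y)/12 + 3*exp(-4*y)/20.


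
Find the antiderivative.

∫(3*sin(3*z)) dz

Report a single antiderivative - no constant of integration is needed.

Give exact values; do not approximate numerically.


Answer: -cos(3*z).


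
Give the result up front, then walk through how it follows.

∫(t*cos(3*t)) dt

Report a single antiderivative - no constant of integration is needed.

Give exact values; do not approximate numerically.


The answer is t*sin(3*t)/3 + cos(3*t)/9.
Step 1. Integrate ∫(t*cos(3*t)) dt by parts with u = t, dv = (cos(3*t)) dt, so v = sin(3*t)/3: now t*sin(3*t)/3 + ∫(-sin(3*t)/3) dt.
Step 2. Evaluate the standard form: now t*sin(3*t)/3 + cos(3*t)/9.
Answer: t*sin(3*t)/3 + cos(3*t)/9.


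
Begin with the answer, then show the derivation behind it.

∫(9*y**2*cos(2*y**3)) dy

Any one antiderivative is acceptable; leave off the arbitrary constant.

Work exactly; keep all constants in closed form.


The answer is 3*sin(2*y**3)/2.
Step 1. Substitute u = y**3, turning ∫(9*y**2*cos(2*y**3)) dy into ∫(3*cos(2*u)) du: now ∫(3*cos(2*u)) du.
Step 2. Evaluate the standard form: now 3*sin(2*u)/2.
Step 3. Substitute back u = y**3: now 3*sin(2*y**3)/2.
Answer: 3*sin(2*y**3)/2.


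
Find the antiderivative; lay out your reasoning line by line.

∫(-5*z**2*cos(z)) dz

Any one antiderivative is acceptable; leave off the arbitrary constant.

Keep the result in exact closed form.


Step 1. Integrate ∫(-5*z**2*cos(z)) dz by parts with u = z**2, dv = (-5*cos(z)) dz, so v = -5*sin(z): now -5*z**2*sin(z) + ∫(10*z*sin(z)) dz.
Step 2. Integrate ∫(10*z*sin(z)) dz by parts with u = z, dv = (10*sin(z)) dz, so v = -10*cos(z): now -5*z**2*sin(z) - 10*z*cos(z) + ∫(10*cos(z)) dz.
Step 3. Evaluate the standard form: now -5*z**2*sin(z) - 10*z*cos(z) + 10*sin(z).
Answer: -5*z**2*sin(z) - 10*z*cos(z) + 10*sin(z).


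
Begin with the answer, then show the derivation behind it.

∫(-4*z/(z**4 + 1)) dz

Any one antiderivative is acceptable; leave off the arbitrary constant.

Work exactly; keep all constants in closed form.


The answer is -2*atan(z**2).
Step 1. Substitute u = z**2, turning ∫(-4*z/(z**4 + 1)) dz into ∫(-2/(u**2 + 1)) du: now ∫(-2/(u**2 + 1)) du.
Step 2. Evaluate the standard form: now -2*atan(u).
Step 3. Substitute back u = z**2: now -2*atan(z**2).
Answer: -2*atan(z**2).


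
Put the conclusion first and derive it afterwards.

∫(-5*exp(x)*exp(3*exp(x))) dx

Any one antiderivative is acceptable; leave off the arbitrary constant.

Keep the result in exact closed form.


The answer is -5*exp(3*exp(x))/3.
Step 1. Substitute u = exp(x), turning ∫(-5*exp(x)*exp(3*exp(x))) dx into ∫(-5*exp(3*u)) du: now ∫(-5*exp(3*u)) du.
Step 2. Evaluate the standard form: now -5*exp(3*u)/3.
Step 3. Substitute back u = exp(x): now -5*exp(3*exp(x))/3.
Answer: -5*exp(3*exp(x))/3.


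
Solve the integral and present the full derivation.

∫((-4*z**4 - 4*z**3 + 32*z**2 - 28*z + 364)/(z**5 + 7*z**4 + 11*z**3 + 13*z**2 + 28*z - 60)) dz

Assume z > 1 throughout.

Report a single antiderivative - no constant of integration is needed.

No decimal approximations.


Step 1. Decompose ∫((-4*z**4 - 4*z**3 + 32*z**2 - 28*z + 364)/(z**5 + 7*z**4 + 11*z**3 + 13*z**2 + 28*z - 60)) dz by partial fractions, (-4*z**4 - 4*z**3 + 32*z**2 - 28*z + 364)/(z**5 + 7*z**4 + 11*z**3 + 13*z**2 + 28*z - 60) = -4/(z**2 + 4) - 2/(z + 5) - 5/(z + 3) + 3/(z - 1): now ∫(3/(z - 1)) dz + ∫(-5/(z + 3)) dz + ∫(-2/(z + 5)) dz + ∫(-4/(z**2 + 4)) dz.
Step 2. Evaluate the standard form [assuming z > -5]: now -2*log(z + 5) + ∫(3/(z - 1)) dz + ∫(-5/(z + 3)) dz + ∫(-4/(z**2 + 4)) dz.
Step 3. Evaluate the standard form [assuming z > -3]: now -5*log(z + 3) - 2*log(z + 5) + ∫(3/(z - 1)) dz + ∫(-4/(z**2 + 4)) dz.
Step 4. Evaluate the standard form [assuming z > 1]: now 3*log(z - 1) - 5*log(z + 3) - 2*log(z + 5) + ∫(-4/(z**2 + 4)) dz.
Step 5. Evaluate the standard form: now 3*log(z - 1) - 5*log(z + 3) - 2*log(z + 5) - 2*atan(z/2).
Answer: 3*log(z - 1) - 5*log(z + 3) - 2*log(z + 5) - 2*atan(z/2).


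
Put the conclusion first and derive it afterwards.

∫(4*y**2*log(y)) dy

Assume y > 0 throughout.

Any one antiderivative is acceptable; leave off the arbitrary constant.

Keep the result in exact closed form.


The answer is 4*y**3*log(y)/3 - 4*y**3/9.
Step 1. Integrate ∫(4*y**2*log(y)) dy by parts with u = log(y), dv = (4*y**2) dy, so v = 4*y**3/3 [assuming y > 0]: now 4*y**3*log(y)/3 + ∫(-4*y**2/3) dy.
Step 2. Evaluate the standard form: now 4*y**3*log(y)/3 - 4*y**3/9.
Answer: 4*y**3*log(y)/3 - 4*y**3/9.


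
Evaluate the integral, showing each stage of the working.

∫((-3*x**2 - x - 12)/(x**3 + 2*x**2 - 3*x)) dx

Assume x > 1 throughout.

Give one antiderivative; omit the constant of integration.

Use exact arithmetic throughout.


Step 1. Decompose ∫((-3*x**2 - x - 12)/(x**3 + 2*x**2 - 3*x)) dx by partial fractions, (-3*x**2 - x - 12)/(x**3 + 2*x**2 - 3*x) = -3/(x + 3) - 4/(x - 1) + 4/x: now ∫(4/x) dx + ∫(-4/(x - 1)) dx + ∫(-3/(x + 3)) dx.
Step 2. Evaluate the standard form [assuming x > 0]: now 4*log(x) + ∫(-4/(x - 1)) dx + ∫(-3/(x + 3)) dx.
Step 3. Evaluate the standard form [assuming x > -3]: now 4*log(x) - 3*log(x + 3) + ∫(-4/(x - 1)) dx.
Step 4. Evaluate the standard form [assuming x > 1]: now 4*log(x) - 4*log(x - 1) - 3*log(x + 3).
Answer: 4*log(x) - 4*log(x - 1) - 3*log(x + 3).


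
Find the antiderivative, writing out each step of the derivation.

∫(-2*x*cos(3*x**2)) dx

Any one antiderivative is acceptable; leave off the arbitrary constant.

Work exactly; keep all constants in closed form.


Step 1. Substitute u = x**2, turning ∫(-2*x*cos(3*x**2)) dx into ∫(-cos(3*u)) du: now ∫(-cos(3*u)) du.
Step 2. Evaluate the standard form: now -sin(3*u)/3.
Step 3. Substitute back u = x**2: now -sin(3*x**2)/3.
Answer: -sin(3*x**2)/3.


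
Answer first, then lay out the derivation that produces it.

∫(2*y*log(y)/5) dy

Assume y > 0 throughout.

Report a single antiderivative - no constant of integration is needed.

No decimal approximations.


The answer is y**2*log(y)/5 - y**2/10.
Step 1. Integrate ∫(2*y*log(y)/5) dy by parts with u = log(y), dv = (2*y/5) dy, so v = y**2/5 [assuming y > 0]: now y**2*log(y)/5 + ∫(-y/5) dy.
Step 2. Evaluate the standard form: now y**2*log(y)/5 - y**2/10.
Answer: y**2*log(y)/5 - y**2/10.


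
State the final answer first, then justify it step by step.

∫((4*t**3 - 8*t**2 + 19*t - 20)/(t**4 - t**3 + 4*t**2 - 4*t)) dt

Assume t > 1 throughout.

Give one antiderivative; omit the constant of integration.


The answer is 5*log(t) - log(t - 1) - 3*atan(t/2)/2.
Step 1. Decompose ∫((4*t**3 - 8*t**2 + 19*t - 20)/(t**4 - t**3 + 4*t**2 - 4*t)) dt by partial fractions, (4*t**3 - 8*t**2 + 19*t - 20)/(t**4 - t**3 + 4*t**2 - 4*t) = -3/(t**2 + 4) - 1/(t - 1) + 5/t: now ∫(5/t) dt + ∫(-1/(t - 1)) dt + ∫(-3/(t**2 + 4)) dt.
Step 2. Evaluate the standard form [assuming t > 1]: now -log(t - 1) + ∫(5/t) dt + ∫(-3/(t**2 + 4)) dt.
Step 3. Evaluate the standard form [assuming t > 0]: now 5*log(t) - log(t - 1) + ∫(-3/(t**2 + 4)) dt.
Step 4. Evaluate the standard form: now 5*log(t) - log(t - 1) - 3*atan(t/2)/2.
Answer: 5*log(t) - log(t - 1) - 3*atan(t/2)/2.


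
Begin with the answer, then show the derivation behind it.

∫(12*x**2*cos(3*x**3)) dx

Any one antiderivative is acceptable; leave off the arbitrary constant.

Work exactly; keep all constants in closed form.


The answer is 4*sin(3*x**3)/3.
Step 1. Substitute u = x**3, turning ∫(12*x**2*cos(3*x**3)) dx into ∫(4*cos(3*u)) du: now ∫(4*cos(3*u)) du.
Step 2. Evaluate the standard form: now 4*sin(3*u)/3.
Step 3. Substitute back u = x**3: now 4*sin(3*x**3)/3.
Answer: 4*sin(3*x**3)/3.


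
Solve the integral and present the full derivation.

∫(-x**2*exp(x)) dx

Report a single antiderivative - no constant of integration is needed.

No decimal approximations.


Step 1. Integrate ∫(-x**2*exp(x)) dx by parts with u = x**2, dv = (-exp(x)) dx, so v = -exp(x): now -x**2*exp(x) + ∫(2*x*exp(x)) dx.
Step 2. Integrate ∫(2*x*exp(x)) dx by parts with u = x, dv = (2*exp(x)) dx, so v = 2*exp(x): now -x**2*exp(x) + 2*x*exp(x) + ∫(-2*exp(x)) dx.
Step 3. Evaluate the standard form: now -x**2*exp(x) + 2*x*exp(x) - 2*exp(x).
Answer: -x**2*exp(x) + 2*x*exp(x) - 2*exp(x).


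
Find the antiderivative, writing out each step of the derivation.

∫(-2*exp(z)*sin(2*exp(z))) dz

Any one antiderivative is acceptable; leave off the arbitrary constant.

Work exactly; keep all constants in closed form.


Step 1. Substitute u = exp(z), turning ∫(-2*exp(z)*sin(2*exp(z))) dz into ∫(-2*sin(2*u)) du: now ∫(-2*sin(2*u)) du.
Step 2. Evaluate the standard form: now cos(2*u).
Step 3. Substitute back u = exp(z): now cos(2*exp(z)).
Answer: cos(2*exp(z)).


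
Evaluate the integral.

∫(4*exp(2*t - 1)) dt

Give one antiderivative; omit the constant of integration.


Answer: 2*exp(2*t - 1).


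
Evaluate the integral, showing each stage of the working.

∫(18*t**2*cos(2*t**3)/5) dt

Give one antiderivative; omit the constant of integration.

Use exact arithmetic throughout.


Step 1. Substitute u = t**3, turning ∫(18*t**2*cos(2*t**3)/5) dt into ∫(6*cos(2*u)/5) du: now ∫(6*cos(2*u)/5) du.
Step 2. Evaluate the standard form: now 3*sin(2*u)/5.
Step 3. Substitute back u = t**3: now 3*sin(2*t**3)/5.
Answer: 3*sin(2*t**3)/5.


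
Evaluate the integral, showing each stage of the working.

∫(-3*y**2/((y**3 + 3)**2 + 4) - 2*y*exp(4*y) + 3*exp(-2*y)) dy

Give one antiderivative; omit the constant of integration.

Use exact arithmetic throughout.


Step 1. Rewrite: now ∫(-2*y*exp(4*y)) dy + ∫(-3*y**2/((y**3 + 3)**2 + 4)) dy + ∫(3*exp(-2*y)) dy.
Step 2. Substitute u = y**3 + 3, turning ∫(-3*y**2/((y**3 + 3)**2 + 4)) dy into ∫(-1/(u**2 + 4)) du: now ∫(-2*y*exp(4*y)) dy + ∫(-1/(u**2 + 4)) du + ∫(3*exp(-2*y)) dy.
Step 3. Evaluate the standard form: now -atan(u/2)/2 + ∫(-2*y*exp(4*y)) dy + ∫(3*exp(-2*y)) dy.
Step 4. Substitute back u = y**3 + 3: now -atan(y**3/2 + 3/2)/2 + ∫(-2*y*exp(4*y)) dy + ∫(3*exp(-2*y)) dy.
Step 5. Evaluate the standard form: now -atan(y**3/2 + 3/2)/2 + ∫(-2*y*exp(4*y)) dy - 3*exp(-2*y)/2.
Step 6. Integrate ∫(-2*y*exp(4*y)) dy by parts with u = y, dv = (-2*exp(4*y)) dy, so v = -exp(4*y)/2: now -y*exp(4*y)/2 - atan(y**3/2 + 3/2)/2 + ∫(exp(4*y)/2) dy - 3*exp(-2*y)/2.
Step 7. Evaluate the standard form: now -y*exp(4*y)/2 + exp(4*y)/8 - atan(y**3/2 + 3/2)/2 - 3*exp(-2*y)/2.
Answer: -y*exp(4*y)/2 + exp(4*y)/8 - atan(y**3/2 + 3/2)/2 - 3*exp(-2*y)/2.


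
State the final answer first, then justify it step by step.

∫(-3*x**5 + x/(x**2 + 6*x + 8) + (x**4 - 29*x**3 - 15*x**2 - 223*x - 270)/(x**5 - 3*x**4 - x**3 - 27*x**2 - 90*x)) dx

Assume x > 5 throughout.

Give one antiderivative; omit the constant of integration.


The answer is -x**6/2 + 3*log(x) - 4*log(x - 5) + log(x + 2) + 2*log(x + 4) - 2*atan(x/3)/3.
Step 1. Rewrite: now ∫(-3*x**5) dx + ∫(x/(x**2 + 6*x + 8)) dx + ∫((x**4 - 29*x**3 - 15*x**2 - 223*x - 270)/(x**5 - 3*x**4 - x**3 - 27*x**2 - 90*x)) dx.
Step 2. Decompose ∫(x/(x**2 + 6*x + 8)) dx by partial fractions, x/(x**2 + 6*x + 8) = 2/(x + 4) - 1/(x + 2): now ∫(-3*x**5) dx + ∫((x**4 - 29*x**3 - 15*x**2 - 223*x - 270)/(x**5 - 3*x**4 - x**3 - 27*x**2 - 90*x)) dx + ∫(-1/(x + 2)) dx + ∫(2/(x + 4)) dx.
Step 3. Evaluate the standard form [assuming x > -4]: now 2*log(x + 4) + ∫(-3*x**5) dx + ∫((x**4 - 29*x**3 - 15*x**2 - 223*x - 270)/(x**5 - 3*x**4 - x**3 - 27*x**2 - 90*x)) dx + ∫(-1/(x + 2)) dx.
Step 4. Evaluate the standard form [assuming x > -2]: now -log(x + 2) + 2*log(x + 4) + ∫(-3*x**5) dx + ∫((x**4 - 29*x**3 - 15*x**2 - 223*x - 270)/(x**5 - 3*x**4 - x**3 - 27*x**2 - 90*x)) dx.
Step 5. Decompose ∫((x**4 - 29*x**3 - 15*x**2 - 223*x - 270)/(x**5 - 3*x**4 - x**3 - 27*x**2 - 90*x)) dx by partial fractions, (x**4 - 29*x**3 - 15*x**2 - 223*x - 270)/(x**5 - 3*x**4 - x**3 - 27*x**2 - 90*x) = -2/(x**2 + 9) + 2/(x + 2) - 4/(x - 5) + 3/x: now -log(x + 2) + 2*log(x + 4) + ∫(3/x) dx + ∫(-3*x**5) dx + ∫(-4/(x - 5)) dx + ∫(2/(x + 2)) dx + ∫(-2/(x**2 + 9)) dx.
Step 6. Evaluate the standard form [assuming x > 5]: now -4*log(x - 5) - log(x + 2) + 2*log(x + 4) + ∫(3/x) dx + ∫(-3*x**5) dx + ∫(2/(x + 2)) dx + ∫(-2/(x**2 + 9)) dx.
Step 7. Evaluate the standard form [assuming x > -2]: now -4*log(x - 5) + log(x + 2) + 2*log(x + 4) + ∫(3/x) dx + ∫(-3*x**5) dx + ∫(-2/(x**2 + 9)) dx.
Step 8. Evaluate the standard form [assuming x > 0]: now 3*log(x) - 4*log(x - 5) + log(x + 2) + 2*log(x + 4) + ∫(-3*x**5) dx + ∫(-2/(x**2 + 9)) dx.
Step 9. Evaluate the standard form: now 3*log(x) - 4*log(x - 5) + log(x + 2) + 2*log(x + 4) - 2*atan(x/3)/3 + ∫(-3*x**5) dx.
Step 10. Evaluate the standard form: now -x**6/2 + 3*log(x) - 4*log(x - 5) + log(x + 2) + 2*log(x + 4) - 2*atan(x/3)/3.
Answer: -x**6/2 + 3*log(x) - 4*log(x - 5) + log(x + 2) + 2*log(x + 4) - 2*atan(x/3)/3.


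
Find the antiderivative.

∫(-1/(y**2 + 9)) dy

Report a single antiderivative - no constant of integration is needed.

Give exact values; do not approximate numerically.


Answer: -atan(y/3)/3.


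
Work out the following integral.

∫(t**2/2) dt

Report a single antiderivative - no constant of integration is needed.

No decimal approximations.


Answer: t**3/6.


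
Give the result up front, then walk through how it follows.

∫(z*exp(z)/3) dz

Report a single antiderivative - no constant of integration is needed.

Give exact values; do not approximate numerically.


The answer is z*exp(z)/3 - exp(z)/3.
Step 1. Integrate ∫(z*exp(z)/3) dz by parts with u = z, dv = (exp(z)/3) dz, so v = exp(z)/3: now z*exp(z)/3 + ∫(-exp(z)/3) dz.
Step 2. Evaluate the standard form: now z*exp(z)/3 - exp(z)/3.
Answer: z*exp(z)/3 - exp(z)/3.


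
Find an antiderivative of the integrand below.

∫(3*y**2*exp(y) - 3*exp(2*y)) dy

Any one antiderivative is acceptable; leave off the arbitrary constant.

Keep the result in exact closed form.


Answer: 3*y**2*exp(y) - 6*y*exp(y) - 3*exp(2*y)/2 + 6*exp(y).


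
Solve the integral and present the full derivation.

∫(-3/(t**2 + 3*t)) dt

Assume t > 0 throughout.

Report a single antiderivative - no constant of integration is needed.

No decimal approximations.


Step 1. Decompose ∫(-3/(t**2 + 3*t)) dt by partial fractions, -3/(t**2 + 3*t) = 1/(t + 3) - 1/t: now ∫(-1/t) dt + ∫(1/(t + 3)) dt.
Step 2. Evaluate the standard form [assuming t > 0]: now -log(t) + ∫(1/(t + 3)) dt.
Step 3. Evaluate the standard form [assuming t > -3]: now -log(t) + log(t + 3).
Answer: -log(t) + log(t + 3).


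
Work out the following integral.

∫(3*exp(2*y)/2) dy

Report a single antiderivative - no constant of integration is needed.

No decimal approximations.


Answer: 3*exp(2*y)/4.


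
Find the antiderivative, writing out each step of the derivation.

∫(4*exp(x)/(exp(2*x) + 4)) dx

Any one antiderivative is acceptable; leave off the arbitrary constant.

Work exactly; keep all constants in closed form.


Step 1. Substitute u = exp(x), turning ∫(4*exp(x)/(exp(2*x) + 4)) dx into ∫(4/(u**2 + 4)) du: now ∫(4/(u**2 + 4)) du.
Step 2. Evaluate the standard form: now 2*atan(u/2).
Step 3. Substitute back u = exp(x): now 2*atan(exp(x)/2).
Answer: 2*atan(exp(x)/2).


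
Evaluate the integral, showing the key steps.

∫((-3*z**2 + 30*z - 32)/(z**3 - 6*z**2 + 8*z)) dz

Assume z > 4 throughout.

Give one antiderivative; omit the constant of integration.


Step 1. Decompose ∫((-3*z**2 + 30*z - 32)/(z**3 - 6*z**2 + 8*z)) dz by partial fractions, (-3*z**2 + 30*z - 32)/(z**3 - 6*z**2 + 8*z) = -4/(z - 2) + 5/(z - 4) - 4/z: now ∫(-4/z) dz + ∫(5/(z - 4)) dz + ∫(-4/(z - 2)) dz.
Step 2. Evaluate the standard form [assuming z > 2]: now -4*log(z - 2) + ∫(-4/z) dz + ∫(5/(z - 4)) dz.
Step 3. Evaluate the standard form [assuming z > 0]: now -4*log(z) - 4*log(z - 2) + ∫(5/(z - 4)) dz.
Step 4. Evaluate the standard form [assuming z > 4]: now -4*log(z) + 5*log(z - 4) - 4*log(z - 2).
Answer: -4*log(z) + 5*log(z - 4) - 4*log(z - 2).


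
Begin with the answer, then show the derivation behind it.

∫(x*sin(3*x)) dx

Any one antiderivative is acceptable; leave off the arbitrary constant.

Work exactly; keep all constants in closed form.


The answer is -x*cos(3*x)/3 + sin(3*x)/9.
Step 1. Integrate ∫(x*sin(3*x)) dx by parts with u = x, dv = (sin(3*x)) dx, so v = -cos(3*x)/3: now -x*cos(3*x)/3 + ∫(cos(3*x)/3) dx.
Step 2. Evaluate the standard form: now -x*cos(3*x)/3 + sin(3*x)/9.
Answer: -x*cos(3*x)/3 + sin(3*x)/9.


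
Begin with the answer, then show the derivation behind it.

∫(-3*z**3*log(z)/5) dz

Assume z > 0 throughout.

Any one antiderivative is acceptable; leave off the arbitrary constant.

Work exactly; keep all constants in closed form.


The answer is -3*z**4*log(z)/20 + 3*z**4/80.
Step 1. Integrate ∫(-3*z**3*log(z)/5) dz by parts with u = log(z), dv = (-3*z**3/5) dz, so v = -3*z**4/20 [assuming z > 0]: now -3*z**4*log(z)/20 + ∫(3*z**3/20) dz.
Step 2. Evaluate the standard form: now -3*z**4*log(z)/20 + 3*z**4/80.
Answer: -3*z**4*log(z)/20 + 3*z**4/80.


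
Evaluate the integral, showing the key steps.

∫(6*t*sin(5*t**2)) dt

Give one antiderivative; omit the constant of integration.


Step 1. Substitute u = t**2, turning ∫(6*t*sin(5*t**2)) dt into ∫(3*sin(5*u)) du: now ∫(3*sin(5*u)) du.
Step 2. Evaluate the standard form: now -3*cos(5*u)/5.
Step 3. Substitute back u = t**2: now -3*cos(5*t**2)/5.
Answer: -3*cos(5*t**2)/5.


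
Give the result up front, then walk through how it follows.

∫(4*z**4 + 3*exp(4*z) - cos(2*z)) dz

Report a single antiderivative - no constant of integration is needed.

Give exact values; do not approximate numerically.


The answer is 4*z**5/5 + 3*exp(4*z)/4 - sin(2*z)/2.
Step 1. Rewrite: now ∫(4*z**4) dz + ∫(3*exp(4*z)) dz + ∫(-cos(2*z)) dz.
Step 2. Evaluate the standard form: now 3*exp(4*z)/4 + ∫(4*z**4) dz + ∫(-cos(2*z)) dz.
Step 3. Evaluate the standard form: now 3*exp(4*z)/4 - sin(2*z)/2 + ∫(4*z**4) dz.
Step 4. Evaluate the standard form: now 4*z**5/5 + 3*exp(4*z)/4 - sin(2*z)/2.
Answer: 4*z**5/5 + 3*exp(4*z)/4 - sin(2*z)/2.
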